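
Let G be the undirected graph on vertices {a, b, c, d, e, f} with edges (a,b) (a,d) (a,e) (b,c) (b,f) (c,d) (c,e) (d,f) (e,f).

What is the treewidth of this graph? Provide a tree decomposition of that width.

Treewidth 3.
Bags: B1 = {a, c, e, f}  B2 = {a, b, c, f}  B3 = {a, c, d, f}
Tree: B1–B2, B2–B3

Each bag holds 4 vertices, so the decomposition has width 3, which upper-bounds the treewidth. For the lower bound: the 4 vertex sets {e,f}, {a,b}, {c}, {d} are disjoint, each induces a connected subgraph, and every pair is joined by at least one edge of G. Contracting each set to a single vertex therefore yields K_{4} as a minor, and since treewidth is minor-monotone, tw(G) ≥ tw(K_{4}) = 3. Hence tw(G) = 3 exactly.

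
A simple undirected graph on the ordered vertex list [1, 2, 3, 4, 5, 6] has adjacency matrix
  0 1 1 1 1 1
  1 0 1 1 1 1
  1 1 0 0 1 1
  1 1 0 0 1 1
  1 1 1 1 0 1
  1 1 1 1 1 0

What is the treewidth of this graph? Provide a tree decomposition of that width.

Treewidth 4.
One such decomposition:
Bags: B1 = {1, 2, 3, 5, 6}  B2 = {1, 2, 4, 5, 6}
Tree: B1–B2

The largest bag has 5 vertices, giving width 4; this decomposition certifies tw(G) ≤ 4. Conversely, {1, 2, 3, 5, 6} is a clique of size 5, and the vertices of any clique must share a bag in every tree decomposition; so some bag has ≥ 5 vertices and tw(G) ≥ 4. The upper and lower bounds meet at 4, so that is the treewidth.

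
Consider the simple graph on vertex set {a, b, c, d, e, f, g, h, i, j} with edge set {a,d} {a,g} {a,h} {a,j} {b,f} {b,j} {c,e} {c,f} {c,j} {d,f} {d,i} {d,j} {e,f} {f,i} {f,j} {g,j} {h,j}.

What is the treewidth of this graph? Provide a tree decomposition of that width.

Every bag has size at most 3, so the width is 3 − 1 = 2 and tw(G) ≤ 2. Conversely, {a, g, j} is a clique of size 3, and the vertices of any clique must share a bag in every tree decomposition; so some bag has ≥ 3 vertices and tw(G) ≥ 2. Hence tw(G) = 2 exactly.

Treewidth 2.
Bags: B1 = {d, f, j}  B2 = {d, f, i}  B3 = {c, f, j}  B4 = {a, d, j}  B5 = {a, g, j}  B6 = {b, f, j}  B7 = {c, e, f}  B8 = {a, h, j}
Tree: B1–B2, B1–B3, B1–B4, B4–B5, B1–B6, B3–B7, B4–B8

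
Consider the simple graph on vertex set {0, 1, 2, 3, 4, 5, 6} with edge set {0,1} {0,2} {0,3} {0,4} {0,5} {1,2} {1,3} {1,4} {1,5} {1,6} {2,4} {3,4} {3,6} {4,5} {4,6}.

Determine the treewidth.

3

A width-3 tree decomposition is:
Bags: B1 = {0, 1, 3, 4}  B2 = {0, 1, 4, 5}  B3 = {1, 3, 4, 6}  B4 = {0, 1, 2, 4}
Tree: B1–B2, B1–B3, B2–B4
Each bag holds 4 vertices, so the decomposition has width 3, which upper-bounds the treewidth. For the lower bound, the 4 vertices {0, 1, 2, 4} are pairwise adjacent, and any tree decomposition puts a clique entirely inside one bag — forcing width ≥ 3. Hence tw(G) = 3 exactly.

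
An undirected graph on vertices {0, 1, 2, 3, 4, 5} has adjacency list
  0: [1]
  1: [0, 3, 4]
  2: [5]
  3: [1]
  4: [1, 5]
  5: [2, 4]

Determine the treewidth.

A width-1 tree decomposition is:
Bags: B1 = {1, 4}  B2 = {0, 1}  B3 = {1, 3}  B4 = {4, 5}  B5 = {2, 5}
Tree: B1–B2, B1–B3, B1–B4, B4–B5
Each bag holds 2 vertices, so the decomposition has width 1, which upper-bounds the treewidth. G has an edge, so its treewidth is at least 1. Therefore the treewidth is 1.

1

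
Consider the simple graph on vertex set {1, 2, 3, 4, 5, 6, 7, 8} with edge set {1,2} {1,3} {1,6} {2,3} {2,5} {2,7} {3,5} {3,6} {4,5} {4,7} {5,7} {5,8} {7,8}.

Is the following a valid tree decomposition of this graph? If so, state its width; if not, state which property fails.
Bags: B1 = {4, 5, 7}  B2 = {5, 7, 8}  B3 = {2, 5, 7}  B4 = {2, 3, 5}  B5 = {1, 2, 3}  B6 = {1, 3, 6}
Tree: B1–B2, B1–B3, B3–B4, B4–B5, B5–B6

Yes; width 2.

Every vertex of G appears in some bag (union = {1, 2, 3, 4, 5, 6, 7, 8}); every edge is covered by a bag; and for each vertex v the set of bags containing v is connected in the bag tree. The decomposition is therefore valid. The largest bag has 3 vertices, so the width is 2.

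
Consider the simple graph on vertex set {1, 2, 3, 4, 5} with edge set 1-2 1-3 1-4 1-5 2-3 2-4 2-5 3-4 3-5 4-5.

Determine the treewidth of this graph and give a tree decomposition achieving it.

A single bag containing all 5 vertices is trivially a valid decomposition of width 4. Conversely, {1, 2, 3, 4, 5} is a clique of size 5, and the vertices of any clique must share a bag in every tree decomposition; so some bag has ≥ 5 vertices and tw(G) ≥ 4. Hence tw(G) = 4 exactly.

Treewidth 4.
One such decomposition:
Bags: B1 = {1, 2, 3, 4, 5}
Tree: (single bag)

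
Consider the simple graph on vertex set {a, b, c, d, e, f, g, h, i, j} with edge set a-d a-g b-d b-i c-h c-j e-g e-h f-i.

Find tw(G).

A width-1 tree decomposition is:
Bags: B1 = {f, i}  B2 = {b, i}  B3 = {b, d}  B4 = {a, d}  B5 = {a, g}  B6 = {e, g}  B7 = {e, h}  B8 = {c, h}  B9 = {c, j}
Tree: B1–B2, B2–B3, B3–B4, B4–B5, B5–B6, B6–B7, B7–B8, B8–B9
The largest bag has 2 vertices, giving width 1; this decomposition certifies tw(G) ≤ 1. Any graph with an edge has treewidth ≥ 1, and G has the edge f–i. Hence tw(G) = 1 exactly.

1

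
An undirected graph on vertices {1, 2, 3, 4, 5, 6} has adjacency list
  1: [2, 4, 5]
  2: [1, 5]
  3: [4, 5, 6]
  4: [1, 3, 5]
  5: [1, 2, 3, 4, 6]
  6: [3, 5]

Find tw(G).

2

A width-2 tree decomposition is:
Bags: B1 = {1, 4, 5}  B2 = {1, 2, 5}  B3 = {3, 4, 5}  B4 = {3, 5, 6}
Tree: B1–B2, B1–B3, B3–B4
Each bag holds 3 vertices, so the decomposition has width 2, which upper-bounds the treewidth. On the other hand G contains the 3-clique {1, 2, 5}. A clique must lie in a single bag of any decomposition, so no decomposition can have width below 2. Hence tw(G) = 2 exactly.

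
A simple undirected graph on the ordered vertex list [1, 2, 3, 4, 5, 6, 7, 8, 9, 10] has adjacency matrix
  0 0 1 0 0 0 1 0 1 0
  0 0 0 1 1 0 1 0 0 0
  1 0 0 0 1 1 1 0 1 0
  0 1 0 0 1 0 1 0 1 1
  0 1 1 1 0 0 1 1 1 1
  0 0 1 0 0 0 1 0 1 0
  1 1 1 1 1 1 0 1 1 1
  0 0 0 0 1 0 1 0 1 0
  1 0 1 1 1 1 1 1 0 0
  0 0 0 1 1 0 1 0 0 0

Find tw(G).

3

A width-3 tree decomposition is:
Bags: B1 = {3, 5, 7, 9}  B2 = {4, 5, 7, 9}  B3 = {5, 7, 8, 9}  B4 = {2, 4, 5, 7}  B5 = {3, 6, 7, 9}  B6 = {4, 5, 7, 10}  B7 = {1, 3, 7, 9}
Tree: B1–B2, B1–B3, B2–B4, B1–B5, B4–B6, B1–B7
The largest bag has 4 vertices, giving width 3; this decomposition certifies tw(G) ≤ 3. Conversely, {1, 3, 7, 9} is a clique of size 4, and the vertices of any clique must share a bag in every tree decomposition; so some bag has ≥ 4 vertices and tw(G) ≥ 3. The upper and lower bounds meet at 3, so that is the treewidth.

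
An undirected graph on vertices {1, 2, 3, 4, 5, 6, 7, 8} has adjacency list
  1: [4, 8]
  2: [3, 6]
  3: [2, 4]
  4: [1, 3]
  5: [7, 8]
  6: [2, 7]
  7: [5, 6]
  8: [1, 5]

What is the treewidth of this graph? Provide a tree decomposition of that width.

Each bag holds 3 vertices, so the decomposition has width 2, which upper-bounds the treewidth. The edges 5–8–1–4–3–2–6–7–5 form a cycle, so G is not a tree and its treewidth is at least 2. Combining the bounds, tw(G) = 2.

Treewidth 2.
Bags: B1 = {1, 5, 8}  B2 = {1, 4, 5}  B3 = {3, 4, 5}  B4 = {2, 3, 5}  B5 = {2, 5, 6}  B6 = {5, 6, 7}
Tree: B1–B2, B2–B3, B3–B4, B4–B5, B5–B6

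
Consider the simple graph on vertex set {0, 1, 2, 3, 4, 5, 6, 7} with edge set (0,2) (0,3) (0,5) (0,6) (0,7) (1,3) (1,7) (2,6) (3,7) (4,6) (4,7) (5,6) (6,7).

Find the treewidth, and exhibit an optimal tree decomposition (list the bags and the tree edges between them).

Treewidth 2.
One such decomposition:
Bags: B1 = {0, 3, 7}  B2 = {0, 6, 7}  B3 = {0, 2, 6}  B4 = {4, 6, 7}  B5 = {0, 5, 6}  B6 = {1, 3, 7}
Tree: B1–B2, B2–B3, B2–B4, B3–B5, B1–B6

Each bag holds 3 vertices, so the decomposition has width 2, which upper-bounds the treewidth. On the other hand G contains the 3-clique {0, 3, 7}. A clique must lie in a single bag of any decomposition, so no decomposition can have width below 2. The upper and lower bounds meet at 2, so that is the treewidth.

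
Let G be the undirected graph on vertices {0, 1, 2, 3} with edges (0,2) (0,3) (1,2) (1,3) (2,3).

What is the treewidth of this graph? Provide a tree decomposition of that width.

Treewidth 2.
One optimal decomposition is:
Bags: B1 = {0, 2, 3}  B2 = {1, 2, 3}
Tree: B1–B2

Each bag holds 3 vertices, so the decomposition has width 2, which upper-bounds the treewidth. On the other hand G contains the 3-clique {0, 2, 3}. A clique must lie in a single bag of any decomposition, so no decomposition can have width below 2. Hence tw(G) = 2 exactly.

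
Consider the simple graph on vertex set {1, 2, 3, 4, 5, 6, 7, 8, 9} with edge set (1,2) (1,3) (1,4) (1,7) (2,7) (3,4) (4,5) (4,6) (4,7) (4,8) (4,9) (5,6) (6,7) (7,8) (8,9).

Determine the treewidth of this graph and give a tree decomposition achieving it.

Treewidth 2.
Bags: B1 = {4, 6, 7}  B2 = {1, 4, 7}  B3 = {1, 3, 4}  B4 = {1, 2, 7}  B5 = {4, 7, 8}  B6 = {4, 5, 6}  B7 = {4, 8, 9}
Tree: B1–B2, B2–B3, B2–B4, B2–B5, B1–B6, B5–B7

The largest bag has 3 vertices, giving width 2; this decomposition certifies tw(G) ≤ 2. On the other hand G contains the 3-clique {1, 2, 7}. A clique must lie in a single bag of any decomposition, so no decomposition can have width below 2. Combining the bounds, tw(G) = 2.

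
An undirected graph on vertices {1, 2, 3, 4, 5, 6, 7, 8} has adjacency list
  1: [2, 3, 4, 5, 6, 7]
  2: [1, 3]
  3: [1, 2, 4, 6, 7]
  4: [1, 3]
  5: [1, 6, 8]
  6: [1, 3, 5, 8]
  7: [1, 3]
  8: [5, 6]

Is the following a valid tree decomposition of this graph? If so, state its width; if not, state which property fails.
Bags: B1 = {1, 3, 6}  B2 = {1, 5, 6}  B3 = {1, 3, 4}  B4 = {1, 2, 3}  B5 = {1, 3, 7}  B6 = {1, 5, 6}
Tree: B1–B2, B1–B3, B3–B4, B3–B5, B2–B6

No — vertex 8 appears in no bag.

A tree decomposition must satisfy three properties: every vertex lies in some bag; for every edge, both endpoints lie together in some bag; and for every vertex, the bags containing it form a connected subtree. Here vertex 8 appears in no bag, so the decomposition is invalid.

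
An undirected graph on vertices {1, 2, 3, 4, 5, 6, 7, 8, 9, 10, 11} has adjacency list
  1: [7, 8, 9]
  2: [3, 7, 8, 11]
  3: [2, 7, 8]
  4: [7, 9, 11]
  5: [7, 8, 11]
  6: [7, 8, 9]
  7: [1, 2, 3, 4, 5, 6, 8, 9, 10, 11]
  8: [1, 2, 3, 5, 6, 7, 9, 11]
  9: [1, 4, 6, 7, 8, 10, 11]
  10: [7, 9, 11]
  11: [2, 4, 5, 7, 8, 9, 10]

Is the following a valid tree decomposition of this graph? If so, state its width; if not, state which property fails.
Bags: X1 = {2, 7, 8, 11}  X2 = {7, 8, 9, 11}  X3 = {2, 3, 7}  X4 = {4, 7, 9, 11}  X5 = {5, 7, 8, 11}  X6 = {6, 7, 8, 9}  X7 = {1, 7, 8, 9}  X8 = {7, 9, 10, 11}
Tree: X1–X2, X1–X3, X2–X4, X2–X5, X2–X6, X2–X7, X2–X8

No — edge (8,3) lies in no bag.

A tree decomposition must satisfy three properties: every vertex lies in some bag; for every edge, both endpoints lie together in some bag; and for every vertex, the bags containing it form a connected subtree. Here edge (8,3) lies in no bag, so the decomposition is invalid.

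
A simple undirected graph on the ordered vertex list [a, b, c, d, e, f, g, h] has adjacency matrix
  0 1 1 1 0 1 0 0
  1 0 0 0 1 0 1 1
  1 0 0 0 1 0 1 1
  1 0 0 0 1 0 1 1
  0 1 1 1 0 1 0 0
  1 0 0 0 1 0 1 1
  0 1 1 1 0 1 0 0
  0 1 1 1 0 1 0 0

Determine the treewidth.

A width-4 tree decomposition is:
Bags: B1 = {a, c, e, g, h}  B2 = {a, e, f, g, h}  B3 = {a, d, e, g, h}  B4 = {a, b, e, g, h}
Tree: B1–B2, B2–B3, B3–B4
Each bag holds 5 vertices, so the decomposition has width 4, which upper-bounds the treewidth. For the lower bound: the 5 vertex sets {c,e}, {a,f}, {d,h}, {g}, {b} are disjoint, each induces a connected subgraph, and every pair is joined by at least one edge of G. Contracting each set to a single vertex therefore yields K_{5} as a minor, and since treewidth is minor-monotone, tw(G) ≥ tw(K_{5}) = 4. Combining the bounds, tw(G) = 4.

4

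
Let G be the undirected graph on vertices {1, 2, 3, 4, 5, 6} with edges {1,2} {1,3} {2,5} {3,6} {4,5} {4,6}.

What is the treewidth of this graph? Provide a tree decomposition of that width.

Each bag holds 3 vertices, so the decomposition has width 2, which upper-bounds the treewidth. Since 4–5–2–1–3–6–4 is a cycle in G, G is not acyclic. Forests are exactly the graphs of treewidth ≤ 1, so tw(G) ≥ 2. The upper and lower bounds meet at 2, so that is the treewidth.

Treewidth 2.
One such decomposition:
Bags: B1 = {2, 4, 5}  B2 = {1, 2, 4}  B3 = {1, 3, 4}  B4 = {3, 4, 6}
Tree: B1–B2, B2–B3, B3–B4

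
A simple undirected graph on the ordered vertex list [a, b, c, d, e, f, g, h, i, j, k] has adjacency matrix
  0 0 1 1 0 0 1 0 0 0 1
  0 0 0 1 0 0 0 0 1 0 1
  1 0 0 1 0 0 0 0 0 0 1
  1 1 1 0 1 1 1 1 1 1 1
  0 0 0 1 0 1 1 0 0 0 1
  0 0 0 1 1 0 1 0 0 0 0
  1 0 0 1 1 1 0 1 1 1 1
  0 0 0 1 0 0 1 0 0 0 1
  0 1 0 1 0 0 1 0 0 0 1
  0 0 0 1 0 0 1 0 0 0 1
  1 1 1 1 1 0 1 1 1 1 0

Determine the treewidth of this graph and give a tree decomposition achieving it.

Every bag has size at most 4, so the width is 4 − 1 = 3 and tw(G) ≤ 3. On the other hand G contains the 4-clique {d, e, f, g}. A clique must lie in a single bag of any decomposition, so no decomposition can have width below 3. The upper and lower bounds meet at 3, so that is the treewidth.

Treewidth 3.
Bags: B1 = {d, g, i, k}  B2 = {b, d, i, k}  B3 = {d, g, h, k}  B4 = {d, e, g, k}  B5 = {a, d, g, k}  B6 = {d, g, j, k}  B7 = {a, c, d, k}  B8 = {d, e, f, g}
Tree: B1–B2, B1–B3, B1–B4, B4–B5, B3–B6, B5–B7, B4–B8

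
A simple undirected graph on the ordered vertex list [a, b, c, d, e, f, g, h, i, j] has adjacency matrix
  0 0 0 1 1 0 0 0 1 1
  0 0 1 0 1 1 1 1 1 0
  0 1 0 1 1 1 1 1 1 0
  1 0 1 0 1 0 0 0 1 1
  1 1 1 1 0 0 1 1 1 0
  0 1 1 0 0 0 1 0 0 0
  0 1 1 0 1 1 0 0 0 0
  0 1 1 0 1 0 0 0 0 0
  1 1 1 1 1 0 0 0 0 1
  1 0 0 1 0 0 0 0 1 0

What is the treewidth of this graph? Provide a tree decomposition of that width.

Every bag has size at most 4, so the width is 4 − 1 = 3 and tw(G) ≤ 3. For the lower bound, the 4 vertices {a, d, i, j} are pairwise adjacent, and any tree decomposition puts a clique entirely inside one bag — forcing width ≥ 3. Therefore the treewidth is 3.

Treewidth 3.
Bags: B1 = {c, d, e, i}  B2 = {a, d, e, i}  B3 = {b, c, e, i}  B4 = {b, c, e, g}  B5 = {b, c, f, g}  B6 = {a, d, i, j}  B7 = {b, c, e, h}
Tree: B1–B2, B1–B3, B3–B4, B4–B5, B2–B6, B4–B7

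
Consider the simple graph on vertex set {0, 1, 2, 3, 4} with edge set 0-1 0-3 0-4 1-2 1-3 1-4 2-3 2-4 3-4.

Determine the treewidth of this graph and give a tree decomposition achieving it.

Treewidth 3.
Bags: B1 = {1, 2, 3, 4}  B2 = {0, 1, 3, 4}
Tree: B1–B2

The largest bag has 4 vertices, giving width 3; this decomposition certifies tw(G) ≤ 3. Conversely, {0, 1, 3, 4} is a clique of size 4, and the vertices of any clique must share a bag in every tree decomposition; so some bag has ≥ 4 vertices and tw(G) ≥ 3. Hence tw(G) = 3 exactly.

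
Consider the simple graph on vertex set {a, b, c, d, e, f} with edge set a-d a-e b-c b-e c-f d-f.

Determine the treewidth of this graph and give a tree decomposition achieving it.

Treewidth 2.
One optimal decomposition is:
Bags: B1 = {a, b, e}  B2 = {a, b, c}  B3 = {a, c, f}  B4 = {a, d, f}
Tree: B1–B2, B2–B3, B3–B4

Every bag has size at most 3, so the width is 3 − 1 = 2 and tw(G) ≤ 2. Since a–e–b–c–f–d–a is a cycle in G, G is not acyclic. Forests are exactly the graphs of treewidth ≤ 1, so tw(G) ≥ 2. Therefore the treewidth is 2.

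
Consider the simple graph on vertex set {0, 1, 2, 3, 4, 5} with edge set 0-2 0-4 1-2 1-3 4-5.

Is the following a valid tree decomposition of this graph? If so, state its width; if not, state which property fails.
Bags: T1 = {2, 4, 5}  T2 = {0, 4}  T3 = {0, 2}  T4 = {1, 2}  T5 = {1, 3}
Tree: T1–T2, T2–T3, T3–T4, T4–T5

A tree decomposition must satisfy three properties: every vertex lies in some bag; for every edge, both endpoints lie together in some bag; and for every vertex, the bags containing it form a connected subtree. Here bags containing vertex 2 are not connected in the tree, so the decomposition is invalid.

No — bags containing vertex 2 are not connected in the tree.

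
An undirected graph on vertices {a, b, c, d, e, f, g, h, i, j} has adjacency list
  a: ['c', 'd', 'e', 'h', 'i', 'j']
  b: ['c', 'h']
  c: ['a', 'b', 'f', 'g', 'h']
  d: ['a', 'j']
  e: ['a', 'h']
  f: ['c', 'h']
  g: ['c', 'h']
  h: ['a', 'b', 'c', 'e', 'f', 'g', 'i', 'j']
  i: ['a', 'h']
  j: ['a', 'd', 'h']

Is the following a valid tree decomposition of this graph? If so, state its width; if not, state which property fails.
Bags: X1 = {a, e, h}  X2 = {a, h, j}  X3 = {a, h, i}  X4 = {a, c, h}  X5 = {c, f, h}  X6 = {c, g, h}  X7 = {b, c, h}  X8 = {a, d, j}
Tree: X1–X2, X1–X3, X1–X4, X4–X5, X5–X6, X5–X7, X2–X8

Yes; width 2.

Every vertex of G appears in some bag (union = {a, b, c, d, e, f, g, h, i, j}); every edge is covered by a bag; and for each vertex v the set of bags containing v is connected in the bag tree. The decomposition is therefore valid. The largest bag has 3 vertices, so the width is 2.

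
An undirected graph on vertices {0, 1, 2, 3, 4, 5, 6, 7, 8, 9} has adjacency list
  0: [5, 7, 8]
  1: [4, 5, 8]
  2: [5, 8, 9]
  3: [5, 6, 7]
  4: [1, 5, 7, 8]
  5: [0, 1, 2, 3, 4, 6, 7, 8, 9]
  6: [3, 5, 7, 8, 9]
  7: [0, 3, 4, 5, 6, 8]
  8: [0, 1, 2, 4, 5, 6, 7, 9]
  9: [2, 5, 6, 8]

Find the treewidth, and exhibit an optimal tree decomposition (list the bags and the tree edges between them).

The largest bag has 4 vertices, giving width 3; this decomposition certifies tw(G) ≤ 3. For the lower bound, the 4 vertices {1, 4, 5, 8} are pairwise adjacent, and any tree decomposition puts a clique entirely inside one bag — forcing width ≥ 3. Hence tw(G) = 3 exactly.

Treewidth 3.
One such decomposition:
Bags: B1 = {5, 6, 7, 8}  B2 = {4, 5, 7, 8}  B3 = {5, 6, 8, 9}  B4 = {2, 5, 8, 9}  B5 = {3, 5, 6, 7}  B6 = {0, 5, 7, 8}  B7 = {1, 4, 5, 8}
Tree: B1–B2, B1–B3, B3–B4, B1–B5, B2–B6, B2–B7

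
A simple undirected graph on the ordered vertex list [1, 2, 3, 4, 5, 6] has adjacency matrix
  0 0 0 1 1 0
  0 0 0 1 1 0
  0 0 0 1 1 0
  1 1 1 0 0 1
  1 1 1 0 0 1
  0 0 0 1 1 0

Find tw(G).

2

A width-2 tree decomposition is:
Bags: B1 = {4, 5, 6}  B2 = {3, 4, 5}  B3 = {2, 4, 5}  B4 = {1, 4, 5}
Tree: B1–B2, B2–B3, B3–B4
Each bag holds 3 vertices, so the decomposition has width 2, which upper-bounds the treewidth. For the lower bound, G contains the cycle 4–6–5–3–4, so G is not a forest; only forests have treewidth ≤ 1, hence tw(G) ≥ 2. Hence tw(G) = 2 exactly.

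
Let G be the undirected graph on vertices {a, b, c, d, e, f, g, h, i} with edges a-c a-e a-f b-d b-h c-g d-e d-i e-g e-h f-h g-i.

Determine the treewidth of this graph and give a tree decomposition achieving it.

Every bag has size at most 4, so the width is 4 − 1 = 3 and tw(G) ≤ 3. For the lower bound: the 4 vertex sets {a,c,f}, {g}, {e}, {b,d,h,i} are disjoint, each induces a connected subgraph, and every pair is joined by at least one edge of G. Contracting each set to a single vertex therefore yields K_{4} as a minor, and since treewidth is minor-monotone, tw(G) ≥ tw(K_{4}) = 3. Therefore the treewidth is 3.

Treewidth 3.
Bags: B1 = {a, c, f, g}  B2 = {a, e, f, g}  B3 = {e, f, g, h}  B4 = {e, g, h, i}  B5 = {d, e, h, i}  B6 = {b, d, h, i}
Tree: B1–B2, B2–B3, B3–B4, B4–B5, B5–B6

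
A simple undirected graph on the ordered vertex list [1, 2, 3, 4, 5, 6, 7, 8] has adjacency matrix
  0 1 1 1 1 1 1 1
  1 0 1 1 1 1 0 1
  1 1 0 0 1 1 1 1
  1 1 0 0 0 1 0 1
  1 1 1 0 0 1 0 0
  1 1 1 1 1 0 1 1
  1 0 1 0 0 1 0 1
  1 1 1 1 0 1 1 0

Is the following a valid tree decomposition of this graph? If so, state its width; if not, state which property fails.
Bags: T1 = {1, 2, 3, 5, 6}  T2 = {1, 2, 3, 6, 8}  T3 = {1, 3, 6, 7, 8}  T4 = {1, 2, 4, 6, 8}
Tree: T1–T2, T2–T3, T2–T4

Every vertex of G appears in some bag (union = {1, 2, 3, 4, 5, 6, 7, 8}); every edge is covered by a bag; and for each vertex v the set of bags containing v is connected in the bag tree. The decomposition is therefore valid. The largest bag has 5 vertices, so the width is 4.

Yes; width 4.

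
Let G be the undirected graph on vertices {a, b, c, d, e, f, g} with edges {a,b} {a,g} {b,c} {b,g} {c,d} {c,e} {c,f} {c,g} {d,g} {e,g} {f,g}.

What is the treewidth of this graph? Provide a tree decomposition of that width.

Treewidth 2.
Bags: B1 = {c, d, g}  B2 = {b, c, g}  B3 = {c, e, g}  B4 = {c, f, g}  B5 = {a, b, g}
Tree: B1–B2, B2–B3, B3–B4, B2–B5

The largest bag has 3 vertices, giving width 2; this decomposition certifies tw(G) ≤ 2. For the lower bound, the 3 vertices {c, d, g} are pairwise adjacent, and any tree decomposition puts a clique entirely inside one bag — forcing width ≥ 2. Combining the bounds, tw(G) = 2.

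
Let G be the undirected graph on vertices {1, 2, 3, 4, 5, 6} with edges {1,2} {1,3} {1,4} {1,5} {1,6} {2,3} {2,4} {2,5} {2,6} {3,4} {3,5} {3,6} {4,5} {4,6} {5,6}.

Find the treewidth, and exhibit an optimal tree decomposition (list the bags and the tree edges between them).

With just one bag of size 6, the width is 6 − 1 = 5, so tw(G) ≤ 5. For the lower bound, the 6 vertices {1, 2, 3, 4, 5, 6} are pairwise adjacent, and any tree decomposition puts a clique entirely inside one bag — forcing width ≥ 5. Therefore the treewidth is 5.

Treewidth 5.
One such decomposition:
Bags: B1 = {1, 2, 3, 4, 5, 6}
Tree: (single bag)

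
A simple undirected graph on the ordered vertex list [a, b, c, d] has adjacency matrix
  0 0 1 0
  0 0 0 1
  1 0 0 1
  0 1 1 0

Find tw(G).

A width-1 tree decomposition is:
Bags: B1 = {a, c}  B2 = {c, d}  B3 = {b, d}
Tree: B1–B2, B2–B3
The largest bag has 2 vertices, giving width 1; this decomposition certifies tw(G) ≤ 1. G has an edge, so its treewidth is at least 1. Therefore the treewidth is 1.

1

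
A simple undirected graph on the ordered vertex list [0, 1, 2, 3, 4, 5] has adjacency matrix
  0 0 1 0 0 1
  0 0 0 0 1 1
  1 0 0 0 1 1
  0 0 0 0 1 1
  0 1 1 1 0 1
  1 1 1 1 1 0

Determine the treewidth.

2

A width-2 tree decomposition is:
Bags: B1 = {1, 4, 5}  B2 = {2, 4, 5}  B3 = {3, 4, 5}  B4 = {0, 2, 5}
Tree: B1–B2, B2–B3, B2–B4
Every bag has size at most 3, so the width is 3 − 1 = 2 and tw(G) ≤ 2. Conversely, {0, 2, 5} is a clique of size 3, and the vertices of any clique must share a bag in every tree decomposition; so some bag has ≥ 3 vertices and tw(G) ≥ 2. Combining the bounds, tw(G) = 2.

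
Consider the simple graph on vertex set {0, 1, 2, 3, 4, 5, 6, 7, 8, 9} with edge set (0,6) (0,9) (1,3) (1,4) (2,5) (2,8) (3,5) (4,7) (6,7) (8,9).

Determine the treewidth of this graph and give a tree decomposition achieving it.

Treewidth 2.
One optimal decomposition is:
Bags: B1 = {2, 5, 8}  B2 = {5, 8, 9}  B3 = {0, 5, 9}  B4 = {0, 5, 6}  B5 = {5, 6, 7}  B6 = {4, 5, 7}  B7 = {1, 4, 5}  B8 = {1, 3, 5}
Tree: B1–B2, B2–B3, B3–B4, B4–B5, B5–B6, B6–B7, B7–B8

Every bag has size at most 3, so the width is 3 − 1 = 2 and tw(G) ≤ 2. The edges 5–2–8–9–0–6–7–4–1–3–5 form a cycle, so G is not a tree and its treewidth is at least 2. Hence tw(G) = 2 exactly.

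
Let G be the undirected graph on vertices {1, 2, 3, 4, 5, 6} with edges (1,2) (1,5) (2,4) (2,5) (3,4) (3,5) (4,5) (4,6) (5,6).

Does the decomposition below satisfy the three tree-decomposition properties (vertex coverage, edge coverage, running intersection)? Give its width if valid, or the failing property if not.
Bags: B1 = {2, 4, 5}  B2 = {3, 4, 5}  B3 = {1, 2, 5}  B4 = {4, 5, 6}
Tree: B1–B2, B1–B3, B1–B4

Every vertex of G appears in some bag (union = {1, 2, 3, 4, 5, 6}); every edge is covered by a bag; and for each vertex v the set of bags containing v is connected in the bag tree. The decomposition is therefore valid. The largest bag has 3 vertices, so the width is 2.

Yes; width 2.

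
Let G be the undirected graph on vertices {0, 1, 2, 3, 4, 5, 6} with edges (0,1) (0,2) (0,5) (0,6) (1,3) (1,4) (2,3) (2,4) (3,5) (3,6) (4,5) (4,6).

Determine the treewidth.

A width-3 tree decomposition is:
Bags: B1 = {0, 2, 3, 4}  B2 = {0, 3, 4, 5}  B3 = {0, 1, 3, 4}  B4 = {0, 3, 4, 6}
Tree: B1–B2, B2–B3, B3–B4
Every bag has size at most 4, so the width is 4 − 1 = 3 and tw(G) ≤ 3. For the lower bound: the 4 vertex sets {2,4}, {0,5}, {3}, {1} are disjoint, each induces a connected subgraph, and every pair is joined by at least one edge of G. Contracting each set to a single vertex therefore yields K_{4} as a minor, and since treewidth is minor-monotone, tw(G) ≥ tw(K_{4}) = 3. Hence tw(G) = 3 exactly.

3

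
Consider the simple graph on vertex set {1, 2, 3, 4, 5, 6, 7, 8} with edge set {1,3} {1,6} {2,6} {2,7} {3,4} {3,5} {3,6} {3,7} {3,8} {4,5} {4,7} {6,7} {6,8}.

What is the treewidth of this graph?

2

A width-2 tree decomposition is:
Bags: B1 = {3, 4, 5}  B2 = {3, 4, 7}  B3 = {3, 6, 7}  B4 = {2, 6, 7}  B5 = {3, 6, 8}  B6 = {1, 3, 6}
Tree: B1–B2, B2–B3, B3–B4, B3–B5, B3–B6
Each bag holds 3 vertices, so the decomposition has width 2, which upper-bounds the treewidth. For the lower bound, the 3 vertices {2, 6, 7} are pairwise adjacent, and any tree decomposition puts a clique entirely inside one bag — forcing width ≥ 2. The upper and lower bounds meet at 2, so that is the treewidth.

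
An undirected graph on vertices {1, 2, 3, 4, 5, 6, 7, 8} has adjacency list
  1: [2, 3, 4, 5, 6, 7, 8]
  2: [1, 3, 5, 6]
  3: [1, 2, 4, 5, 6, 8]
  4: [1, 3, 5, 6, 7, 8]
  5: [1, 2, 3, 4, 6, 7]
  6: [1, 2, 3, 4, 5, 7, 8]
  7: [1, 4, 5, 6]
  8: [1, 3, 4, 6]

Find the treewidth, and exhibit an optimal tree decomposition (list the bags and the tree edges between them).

Treewidth 4.
One such decomposition:
Bags: B1 = {1, 3, 4, 6, 8}  B2 = {1, 3, 4, 5, 6}  B3 = {1, 4, 5, 6, 7}  B4 = {1, 2, 3, 5, 6}
Tree: B1–B2, B2–B3, B2–B4

The largest bag has 5 vertices, giving width 4; this decomposition certifies tw(G) ≤ 4. Conversely, {1, 2, 3, 5, 6} is a clique of size 5, and the vertices of any clique must share a bag in every tree decomposition; so some bag has ≥ 5 vertices and tw(G) ≥ 4. Therefore the treewidth is 4.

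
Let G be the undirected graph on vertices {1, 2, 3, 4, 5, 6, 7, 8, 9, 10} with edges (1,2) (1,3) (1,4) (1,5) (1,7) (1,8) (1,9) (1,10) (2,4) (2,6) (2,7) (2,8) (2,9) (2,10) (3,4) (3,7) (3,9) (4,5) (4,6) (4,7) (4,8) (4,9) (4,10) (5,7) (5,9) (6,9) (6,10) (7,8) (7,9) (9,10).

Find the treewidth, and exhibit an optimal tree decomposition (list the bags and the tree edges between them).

Each bag holds 5 vertices, so the decomposition has width 4, which upper-bounds the treewidth. Conversely, {1, 2, 4, 9, 10} is a clique of size 5, and the vertices of any clique must share a bag in every tree decomposition; so some bag has ≥ 5 vertices and tw(G) ≥ 4. Combining the bounds, tw(G) = 4.

Treewidth 4.
Bags: B1 = {1, 2, 4, 7, 9}  B2 = {1, 2, 4, 9, 10}  B3 = {1, 4, 5, 7, 9}  B4 = {1, 2, 4, 7, 8}  B5 = {2, 4, 6, 9, 10}  B6 = {1, 3, 4, 7, 9}
Tree: B1–B2, B1–B3, B1–B4, B2–B5, B3–B6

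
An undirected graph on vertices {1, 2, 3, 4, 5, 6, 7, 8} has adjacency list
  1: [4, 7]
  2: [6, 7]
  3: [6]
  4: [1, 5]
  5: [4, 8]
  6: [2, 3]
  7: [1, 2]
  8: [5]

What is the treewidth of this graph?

1

A width-1 tree decomposition is:
Bags: B1 = {5, 8}  B2 = {4, 5}  B3 = {1, 4}  B4 = {1, 7}  B5 = {2, 7}  B6 = {2, 6}  B7 = {3, 6}
Tree: B1–B2, B2–B3, B3–B4, B4–B5, B5–B6, B6–B7
Every bag has size at most 2, so the width is 2 − 1 = 1 and tw(G) ≤ 1. Since G has at least one edge (e.g. 8–5), it is not an edgeless graph, so tw(G) ≥ 1. Hence tw(G) = 1 exactly.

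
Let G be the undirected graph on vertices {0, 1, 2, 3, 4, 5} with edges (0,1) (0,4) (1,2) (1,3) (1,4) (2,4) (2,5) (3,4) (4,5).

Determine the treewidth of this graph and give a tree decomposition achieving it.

Each bag holds 3 vertices, so the decomposition has width 2, which upper-bounds the treewidth. Conversely, {0, 1, 4} is a clique of size 3, and the vertices of any clique must share a bag in every tree decomposition; so some bag has ≥ 3 vertices and tw(G) ≥ 2. Hence tw(G) = 2 exactly.

Treewidth 2.
One such decomposition:
Bags: B1 = {1, 3, 4}  B2 = {1, 2, 4}  B3 = {0, 1, 4}  B4 = {2, 4, 5}
Tree: B1–B2, B2–B3, B2–B4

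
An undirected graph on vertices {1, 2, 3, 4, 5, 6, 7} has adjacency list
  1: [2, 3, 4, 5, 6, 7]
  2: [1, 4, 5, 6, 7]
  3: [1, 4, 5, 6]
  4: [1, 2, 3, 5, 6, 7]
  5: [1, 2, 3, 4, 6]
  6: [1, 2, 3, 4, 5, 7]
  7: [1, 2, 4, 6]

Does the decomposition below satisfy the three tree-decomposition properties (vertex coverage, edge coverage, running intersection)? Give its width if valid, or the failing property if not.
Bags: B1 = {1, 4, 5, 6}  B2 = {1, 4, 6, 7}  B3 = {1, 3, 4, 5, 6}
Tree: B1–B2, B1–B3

A tree decomposition must satisfy three properties: every vertex lies in some bag; for every edge, both endpoints lie together in some bag; and for every vertex, the bags containing it form a connected subtree. Here vertex 2 appears in no bag, so the decomposition is invalid.

No — vertex 2 appears in no bag.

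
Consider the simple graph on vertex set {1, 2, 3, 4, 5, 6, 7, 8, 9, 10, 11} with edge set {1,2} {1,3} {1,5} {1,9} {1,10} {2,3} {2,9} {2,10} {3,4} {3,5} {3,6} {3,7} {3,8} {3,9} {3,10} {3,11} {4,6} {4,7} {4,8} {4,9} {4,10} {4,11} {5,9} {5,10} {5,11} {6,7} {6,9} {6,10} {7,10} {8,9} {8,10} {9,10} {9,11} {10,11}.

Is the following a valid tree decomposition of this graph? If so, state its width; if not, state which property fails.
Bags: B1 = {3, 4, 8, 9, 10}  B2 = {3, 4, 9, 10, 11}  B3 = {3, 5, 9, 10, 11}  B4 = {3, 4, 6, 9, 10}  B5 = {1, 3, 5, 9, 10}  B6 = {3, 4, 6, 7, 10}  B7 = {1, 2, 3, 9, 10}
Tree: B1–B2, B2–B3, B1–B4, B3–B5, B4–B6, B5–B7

Every vertex of G appears in some bag (union = {1, 2, 3, 4, 5, 6, 7, 8, 9, 10, 11}); every edge is covered by a bag; and for each vertex v the set of bags containing v is connected in the bag tree. The decomposition is therefore valid. The largest bag has 5 vertices, so the width is 4.

Yes; width 4.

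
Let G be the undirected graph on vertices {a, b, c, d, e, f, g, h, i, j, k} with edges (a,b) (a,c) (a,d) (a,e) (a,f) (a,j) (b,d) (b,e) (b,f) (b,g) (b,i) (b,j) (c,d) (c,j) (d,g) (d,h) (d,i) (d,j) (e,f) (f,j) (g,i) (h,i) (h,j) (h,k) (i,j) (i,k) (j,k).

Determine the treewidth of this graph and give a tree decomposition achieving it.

Every bag has size at most 4, so the width is 4 − 1 = 3 and tw(G) ≤ 3. Conversely, {b, d, g, i} is a clique of size 4, and the vertices of any clique must share a bag in every tree decomposition; so some bag has ≥ 4 vertices and tw(G) ≥ 3. Therefore the treewidth is 3.

Treewidth 3.
Bags: B1 = {a, b, d, j}  B2 = {b, d, i, j}  B3 = {d, h, i, j}  B4 = {a, b, f, j}  B5 = {a, c, d, j}  B6 = {a, b, e, f}  B7 = {b, d, g, i}  B8 = {h, i, j, k}
Tree: B1–B2, B2–B3, B1–B4, B1–B5, B4–B6, B2–B7, B3–B8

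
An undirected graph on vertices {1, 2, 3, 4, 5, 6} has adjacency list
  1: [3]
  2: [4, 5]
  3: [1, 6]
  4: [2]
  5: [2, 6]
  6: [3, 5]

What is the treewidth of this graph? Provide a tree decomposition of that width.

Treewidth 1.
One optimal decomposition is:
Bags: B1 = {2, 4}  B2 = {2, 5}  B3 = {5, 6}  B4 = {3, 6}  B5 = {1, 3}
Tree: B1–B2, B2–B3, B3–B4, B4–B5

The largest bag has 2 vertices, giving width 1; this decomposition certifies tw(G) ≤ 1. Any graph with an edge has treewidth ≥ 1, and G has the edge 4–2. Hence tw(G) = 1 exactly.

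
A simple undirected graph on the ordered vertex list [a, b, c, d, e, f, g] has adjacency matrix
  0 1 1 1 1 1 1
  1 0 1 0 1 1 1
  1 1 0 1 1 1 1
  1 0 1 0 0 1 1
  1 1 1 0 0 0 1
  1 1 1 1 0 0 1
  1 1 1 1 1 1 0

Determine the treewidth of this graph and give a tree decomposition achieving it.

Each bag holds 5 vertices, so the decomposition has width 4, which upper-bounds the treewidth. On the other hand G contains the 5-clique {a, b, c, e, g}. A clique must lie in a single bag of any decomposition, so no decomposition can have width below 4. The upper and lower bounds meet at 4, so that is the treewidth.

Treewidth 4.
One optimal decomposition is:
Bags: B1 = {a, c, d, f, g}  B2 = {a, b, c, f, g}  B3 = {a, b, c, e, g}
Tree: B1–B2, B2–B3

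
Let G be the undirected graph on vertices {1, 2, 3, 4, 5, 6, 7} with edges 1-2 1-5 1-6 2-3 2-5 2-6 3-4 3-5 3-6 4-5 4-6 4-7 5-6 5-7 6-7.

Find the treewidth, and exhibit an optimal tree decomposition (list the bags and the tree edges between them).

Treewidth 3.
One optimal decomposition is:
Bags: B1 = {2, 3, 5, 6}  B2 = {3, 4, 5, 6}  B3 = {1, 2, 5, 6}  B4 = {4, 5, 6, 7}
Tree: B1–B2, B1–B3, B2–B4

The largest bag has 4 vertices, giving width 3; this decomposition certifies tw(G) ≤ 3. On the other hand G contains the 4-clique {1, 2, 5, 6}. A clique must lie in a single bag of any decomposition, so no decomposition can have width below 3. Combining the bounds, tw(G) = 3.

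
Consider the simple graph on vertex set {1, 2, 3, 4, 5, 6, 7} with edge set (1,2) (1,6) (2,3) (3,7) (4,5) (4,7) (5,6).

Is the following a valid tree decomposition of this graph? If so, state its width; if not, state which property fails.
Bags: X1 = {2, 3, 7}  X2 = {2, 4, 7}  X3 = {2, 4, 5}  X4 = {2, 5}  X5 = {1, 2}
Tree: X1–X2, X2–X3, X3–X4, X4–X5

A tree decomposition must satisfy three properties: every vertex lies in some bag; for every edge, both endpoints lie together in some bag; and for every vertex, the bags containing it form a connected subtree. Here vertex 6 appears in no bag, so the decomposition is invalid.

No — vertex 6 appears in no bag.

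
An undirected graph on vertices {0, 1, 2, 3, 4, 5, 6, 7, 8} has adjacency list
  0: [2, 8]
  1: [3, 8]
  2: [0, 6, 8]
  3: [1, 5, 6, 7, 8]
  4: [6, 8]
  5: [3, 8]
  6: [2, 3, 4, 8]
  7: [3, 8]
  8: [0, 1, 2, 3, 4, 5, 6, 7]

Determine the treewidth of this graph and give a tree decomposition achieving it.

Every bag has size at most 3, so the width is 3 − 1 = 2 and tw(G) ≤ 2. On the other hand G contains the 3-clique {0, 2, 8}. A clique must lie in a single bag of any decomposition, so no decomposition can have width below 2. Combining the bounds, tw(G) = 2.

Treewidth 2.
Bags: B1 = {3, 6, 8}  B2 = {2, 6, 8}  B3 = {4, 6, 8}  B4 = {0, 2, 8}  B5 = {1, 3, 8}  B6 = {3, 5, 8}  B7 = {3, 7, 8}
Tree: B1–B2, B2–B3, B2–B4, B1–B5, B1–B6, B5–B7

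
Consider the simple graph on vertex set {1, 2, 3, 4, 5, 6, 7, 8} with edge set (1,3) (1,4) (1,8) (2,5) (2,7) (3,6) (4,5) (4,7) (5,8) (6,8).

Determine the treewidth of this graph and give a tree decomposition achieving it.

Treewidth 2.
Bags: B1 = {2, 4, 7}  B2 = {2, 4, 5}  B3 = {1, 4, 5}  B4 = {1, 5, 8}  B5 = {1, 3, 8}  B6 = {3, 6, 8}
Tree: B1–B2, B2–B3, B3–B4, B4–B5, B5–B6

Every bag has size at most 3, so the width is 3 − 1 = 2 and tw(G) ≤ 2. The edges 7–2–5–4–7 form a cycle, so G is not a tree and its treewidth is at least 2. Combining the bounds, tw(G) = 2.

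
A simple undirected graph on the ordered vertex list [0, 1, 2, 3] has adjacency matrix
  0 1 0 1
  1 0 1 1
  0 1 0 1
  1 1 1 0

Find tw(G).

A width-2 tree decomposition is:
Bags: B1 = {0, 1, 3}  B2 = {1, 2, 3}
Tree: B1–B2
The largest bag has 3 vertices, giving width 2; this decomposition certifies tw(G) ≤ 2. For the lower bound, the 3 vertices {0, 1, 3} are pairwise adjacent, and any tree decomposition puts a clique entirely inside one bag — forcing width ≥ 2. Therefore the treewidth is 2.

2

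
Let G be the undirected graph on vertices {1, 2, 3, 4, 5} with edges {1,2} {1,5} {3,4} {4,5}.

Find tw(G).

A width-1 tree decomposition is:
Bags: B1 = {1, 2}  B2 = {1, 5}  B3 = {4, 5}  B4 = {3, 4}
Tree: B1–B2, B2–B3, B3–B4
Each bag holds 2 vertices, so the decomposition has width 1, which upper-bounds the treewidth. G has an edge, so its treewidth is at least 1. The upper and lower bounds meet at 1, so that is the treewidth.

1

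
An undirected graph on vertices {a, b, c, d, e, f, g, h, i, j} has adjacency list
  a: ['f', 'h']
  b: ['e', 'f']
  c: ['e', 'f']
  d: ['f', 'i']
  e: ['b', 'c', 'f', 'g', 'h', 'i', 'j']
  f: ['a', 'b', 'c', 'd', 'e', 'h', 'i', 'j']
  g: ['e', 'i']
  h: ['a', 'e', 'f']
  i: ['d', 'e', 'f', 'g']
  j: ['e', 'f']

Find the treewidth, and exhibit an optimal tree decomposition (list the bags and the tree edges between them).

Treewidth 2.
One optimal decomposition is:
Bags: B1 = {e, f, j}  B2 = {e, f, h}  B3 = {e, f, i}  B4 = {d, f, i}  B5 = {b, e, f}  B6 = {a, f, h}  B7 = {e, g, i}  B8 = {c, e, f}
Tree: B1–B2, B1–B3, B3–B4, B2–B5, B2–B6, B3–B7, B1–B8

The largest bag has 3 vertices, giving width 2; this decomposition certifies tw(G) ≤ 2. For the lower bound, the 3 vertices {e, g, i} are pairwise adjacent, and any tree decomposition puts a clique entirely inside one bag — forcing width ≥ 2. Therefore the treewidth is 2.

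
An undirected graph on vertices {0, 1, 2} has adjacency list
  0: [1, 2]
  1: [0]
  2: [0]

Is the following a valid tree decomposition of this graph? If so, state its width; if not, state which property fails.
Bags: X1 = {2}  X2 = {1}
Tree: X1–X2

No — vertex 0 appears in no bag.

A tree decomposition must satisfy three properties: every vertex lies in some bag; for every edge, both endpoints lie together in some bag; and for every vertex, the bags containing it form a connected subtree. Here vertex 0 appears in no bag, so the decomposition is invalid.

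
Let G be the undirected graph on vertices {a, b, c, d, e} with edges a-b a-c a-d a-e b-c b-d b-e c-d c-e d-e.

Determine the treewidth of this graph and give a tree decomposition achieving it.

Treewidth 4.
One optimal decomposition is:
Bags: B1 = {a, b, c, d, e}
Tree: (single bag)

A single bag containing all 5 vertices is trivially a valid decomposition of width 4. On the other hand G contains the 5-clique {a, b, c, d, e}. A clique must lie in a single bag of any decomposition, so no decomposition can have width below 4. Therefore the treewidth is 4.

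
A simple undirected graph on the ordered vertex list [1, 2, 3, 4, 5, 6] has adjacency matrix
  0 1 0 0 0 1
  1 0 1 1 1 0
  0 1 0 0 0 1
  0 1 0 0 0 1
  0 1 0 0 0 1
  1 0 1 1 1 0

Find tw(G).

A width-2 tree decomposition is:
Bags: B1 = {1, 2, 6}  B2 = {2, 3, 6}  B3 = {2, 5, 6}  B4 = {2, 4, 6}
Tree: B1–B2, B2–B3, B3–B4
The largest bag has 3 vertices, giving width 2; this decomposition certifies tw(G) ≤ 2. For the lower bound, G contains the cycle 1–2–3–6–1, so G is not a forest; only forests have treewidth ≤ 1, hence tw(G) ≥ 2. Combining the bounds, tw(G) = 2.

2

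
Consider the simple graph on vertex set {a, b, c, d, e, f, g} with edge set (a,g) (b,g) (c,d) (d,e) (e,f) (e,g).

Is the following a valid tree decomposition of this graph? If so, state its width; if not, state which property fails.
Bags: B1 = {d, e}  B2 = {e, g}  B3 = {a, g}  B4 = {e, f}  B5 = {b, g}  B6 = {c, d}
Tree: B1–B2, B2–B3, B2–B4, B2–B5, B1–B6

Yes; width 1.

Every vertex of G appears in some bag (union = {a, b, c, d, e, f, g}); every edge is covered by a bag; and for each vertex v the set of bags containing v is connected in the bag tree. The decomposition is therefore valid. The largest bag has 2 vertices, so the width is 1.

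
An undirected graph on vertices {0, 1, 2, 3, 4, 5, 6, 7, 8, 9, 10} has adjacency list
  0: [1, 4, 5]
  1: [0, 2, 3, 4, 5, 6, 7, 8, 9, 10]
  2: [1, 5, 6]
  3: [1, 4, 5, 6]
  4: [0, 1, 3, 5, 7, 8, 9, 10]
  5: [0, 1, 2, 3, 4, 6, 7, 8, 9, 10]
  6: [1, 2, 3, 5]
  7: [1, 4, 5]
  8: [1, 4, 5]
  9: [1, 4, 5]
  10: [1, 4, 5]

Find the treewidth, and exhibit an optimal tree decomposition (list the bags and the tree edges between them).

Each bag holds 4 vertices, so the decomposition has width 3, which upper-bounds the treewidth. For the lower bound, the 4 vertices {1, 2, 5, 6} are pairwise adjacent, and any tree decomposition puts a clique entirely inside one bag — forcing width ≥ 3. Hence tw(G) = 3 exactly.

Treewidth 3.
One such decomposition:
Bags: B1 = {1, 4, 5, 7}  B2 = {1, 3, 4, 5}  B3 = {1, 4, 5, 10}  B4 = {1, 3, 5, 6}  B5 = {1, 4, 5, 9}  B6 = {1, 2, 5, 6}  B7 = {1, 4, 5, 8}  B8 = {0, 1, 4, 5}
Tree: B1–B2, B1–B3, B2–B4, B1–B5, B4–B6, B1–B7, B5–B8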